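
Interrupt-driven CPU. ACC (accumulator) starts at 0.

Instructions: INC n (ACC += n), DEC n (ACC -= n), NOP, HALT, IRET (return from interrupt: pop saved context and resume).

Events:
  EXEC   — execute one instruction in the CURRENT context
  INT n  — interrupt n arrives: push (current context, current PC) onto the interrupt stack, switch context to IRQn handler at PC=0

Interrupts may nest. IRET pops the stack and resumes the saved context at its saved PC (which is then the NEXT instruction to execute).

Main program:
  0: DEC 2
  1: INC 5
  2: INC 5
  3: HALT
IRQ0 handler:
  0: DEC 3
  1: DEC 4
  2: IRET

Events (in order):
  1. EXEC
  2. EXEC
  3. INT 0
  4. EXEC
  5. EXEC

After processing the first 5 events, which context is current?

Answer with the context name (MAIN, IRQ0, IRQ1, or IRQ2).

Event 1 (EXEC): [MAIN] PC=0: DEC 2 -> ACC=-2
Event 2 (EXEC): [MAIN] PC=1: INC 5 -> ACC=3
Event 3 (INT 0): INT 0 arrives: push (MAIN, PC=2), enter IRQ0 at PC=0 (depth now 1)
Event 4 (EXEC): [IRQ0] PC=0: DEC 3 -> ACC=0
Event 5 (EXEC): [IRQ0] PC=1: DEC 4 -> ACC=-4

Answer: IRQ0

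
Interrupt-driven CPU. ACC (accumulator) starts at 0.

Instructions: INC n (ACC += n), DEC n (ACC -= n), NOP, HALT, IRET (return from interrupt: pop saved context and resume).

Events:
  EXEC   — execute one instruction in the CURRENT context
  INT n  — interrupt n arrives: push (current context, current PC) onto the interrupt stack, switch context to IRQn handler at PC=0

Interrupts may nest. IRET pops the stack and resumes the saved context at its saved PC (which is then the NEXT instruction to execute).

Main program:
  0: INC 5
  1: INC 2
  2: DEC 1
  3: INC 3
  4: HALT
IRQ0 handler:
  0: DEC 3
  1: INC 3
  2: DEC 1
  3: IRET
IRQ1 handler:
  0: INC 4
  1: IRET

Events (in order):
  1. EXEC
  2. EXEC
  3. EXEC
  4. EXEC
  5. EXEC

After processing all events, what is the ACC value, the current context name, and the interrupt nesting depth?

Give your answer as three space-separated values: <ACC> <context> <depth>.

Event 1 (EXEC): [MAIN] PC=0: INC 5 -> ACC=5
Event 2 (EXEC): [MAIN] PC=1: INC 2 -> ACC=7
Event 3 (EXEC): [MAIN] PC=2: DEC 1 -> ACC=6
Event 4 (EXEC): [MAIN] PC=3: INC 3 -> ACC=9
Event 5 (EXEC): [MAIN] PC=4: HALT

Answer: 9 MAIN 0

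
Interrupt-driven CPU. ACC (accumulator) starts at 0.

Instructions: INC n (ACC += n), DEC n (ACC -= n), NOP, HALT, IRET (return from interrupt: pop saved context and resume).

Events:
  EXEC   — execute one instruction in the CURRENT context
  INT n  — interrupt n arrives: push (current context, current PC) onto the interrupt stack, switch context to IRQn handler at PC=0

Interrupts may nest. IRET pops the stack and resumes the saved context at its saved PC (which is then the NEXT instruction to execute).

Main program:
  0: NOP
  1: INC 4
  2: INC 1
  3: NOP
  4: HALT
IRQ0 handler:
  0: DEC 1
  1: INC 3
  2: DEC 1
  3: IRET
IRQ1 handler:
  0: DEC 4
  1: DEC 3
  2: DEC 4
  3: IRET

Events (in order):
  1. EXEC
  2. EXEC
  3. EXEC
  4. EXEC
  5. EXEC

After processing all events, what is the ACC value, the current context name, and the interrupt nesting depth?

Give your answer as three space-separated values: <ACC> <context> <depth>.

Event 1 (EXEC): [MAIN] PC=0: NOP
Event 2 (EXEC): [MAIN] PC=1: INC 4 -> ACC=4
Event 3 (EXEC): [MAIN] PC=2: INC 1 -> ACC=5
Event 4 (EXEC): [MAIN] PC=3: NOP
Event 5 (EXEC): [MAIN] PC=4: HALT

Answer: 5 MAIN 0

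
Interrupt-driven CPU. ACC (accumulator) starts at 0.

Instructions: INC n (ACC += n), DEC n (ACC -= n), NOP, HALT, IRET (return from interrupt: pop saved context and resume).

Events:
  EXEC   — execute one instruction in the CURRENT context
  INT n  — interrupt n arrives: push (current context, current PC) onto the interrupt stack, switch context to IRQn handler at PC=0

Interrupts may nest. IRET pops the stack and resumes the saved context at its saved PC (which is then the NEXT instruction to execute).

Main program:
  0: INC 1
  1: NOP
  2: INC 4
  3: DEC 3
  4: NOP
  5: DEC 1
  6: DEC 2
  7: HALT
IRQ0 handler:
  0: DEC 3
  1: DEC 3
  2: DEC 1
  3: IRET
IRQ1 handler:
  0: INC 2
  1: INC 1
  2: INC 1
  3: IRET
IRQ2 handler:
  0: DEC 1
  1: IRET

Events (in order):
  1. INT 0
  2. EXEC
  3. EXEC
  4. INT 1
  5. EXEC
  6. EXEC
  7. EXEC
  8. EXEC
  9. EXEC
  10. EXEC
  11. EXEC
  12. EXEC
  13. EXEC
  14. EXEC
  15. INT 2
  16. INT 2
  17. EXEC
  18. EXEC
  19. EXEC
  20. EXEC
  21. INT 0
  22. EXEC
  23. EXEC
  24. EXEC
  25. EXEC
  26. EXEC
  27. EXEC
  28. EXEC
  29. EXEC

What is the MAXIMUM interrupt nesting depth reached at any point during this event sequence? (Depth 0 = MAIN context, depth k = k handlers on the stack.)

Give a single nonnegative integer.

Answer: 2

Derivation:
Event 1 (INT 0): INT 0 arrives: push (MAIN, PC=0), enter IRQ0 at PC=0 (depth now 1) [depth=1]
Event 2 (EXEC): [IRQ0] PC=0: DEC 3 -> ACC=-3 [depth=1]
Event 3 (EXEC): [IRQ0] PC=1: DEC 3 -> ACC=-6 [depth=1]
Event 4 (INT 1): INT 1 arrives: push (IRQ0, PC=2), enter IRQ1 at PC=0 (depth now 2) [depth=2]
Event 5 (EXEC): [IRQ1] PC=0: INC 2 -> ACC=-4 [depth=2]
Event 6 (EXEC): [IRQ1] PC=1: INC 1 -> ACC=-3 [depth=2]
Event 7 (EXEC): [IRQ1] PC=2: INC 1 -> ACC=-2 [depth=2]
Event 8 (EXEC): [IRQ1] PC=3: IRET -> resume IRQ0 at PC=2 (depth now 1) [depth=1]
Event 9 (EXEC): [IRQ0] PC=2: DEC 1 -> ACC=-3 [depth=1]
Event 10 (EXEC): [IRQ0] PC=3: IRET -> resume MAIN at PC=0 (depth now 0) [depth=0]
Event 11 (EXEC): [MAIN] PC=0: INC 1 -> ACC=-2 [depth=0]
Event 12 (EXEC): [MAIN] PC=1: NOP [depth=0]
Event 13 (EXEC): [MAIN] PC=2: INC 4 -> ACC=2 [depth=0]
Event 14 (EXEC): [MAIN] PC=3: DEC 3 -> ACC=-1 [depth=0]
Event 15 (INT 2): INT 2 arrives: push (MAIN, PC=4), enter IRQ2 at PC=0 (depth now 1) [depth=1]
Event 16 (INT 2): INT 2 arrives: push (IRQ2, PC=0), enter IRQ2 at PC=0 (depth now 2) [depth=2]
Event 17 (EXEC): [IRQ2] PC=0: DEC 1 -> ACC=-2 [depth=2]
Event 18 (EXEC): [IRQ2] PC=1: IRET -> resume IRQ2 at PC=0 (depth now 1) [depth=1]
Event 19 (EXEC): [IRQ2] PC=0: DEC 1 -> ACC=-3 [depth=1]
Event 20 (EXEC): [IRQ2] PC=1: IRET -> resume MAIN at PC=4 (depth now 0) [depth=0]
Event 21 (INT 0): INT 0 arrives: push (MAIN, PC=4), enter IRQ0 at PC=0 (depth now 1) [depth=1]
Event 22 (EXEC): [IRQ0] PC=0: DEC 3 -> ACC=-6 [depth=1]
Event 23 (EXEC): [IRQ0] PC=1: DEC 3 -> ACC=-9 [depth=1]
Event 24 (EXEC): [IRQ0] PC=2: DEC 1 -> ACC=-10 [depth=1]
Event 25 (EXEC): [IRQ0] PC=3: IRET -> resume MAIN at PC=4 (depth now 0) [depth=0]
Event 26 (EXEC): [MAIN] PC=4: NOP [depth=0]
Event 27 (EXEC): [MAIN] PC=5: DEC 1 -> ACC=-11 [depth=0]
Event 28 (EXEC): [MAIN] PC=6: DEC 2 -> ACC=-13 [depth=0]
Event 29 (EXEC): [MAIN] PC=7: HALT [depth=0]
Max depth observed: 2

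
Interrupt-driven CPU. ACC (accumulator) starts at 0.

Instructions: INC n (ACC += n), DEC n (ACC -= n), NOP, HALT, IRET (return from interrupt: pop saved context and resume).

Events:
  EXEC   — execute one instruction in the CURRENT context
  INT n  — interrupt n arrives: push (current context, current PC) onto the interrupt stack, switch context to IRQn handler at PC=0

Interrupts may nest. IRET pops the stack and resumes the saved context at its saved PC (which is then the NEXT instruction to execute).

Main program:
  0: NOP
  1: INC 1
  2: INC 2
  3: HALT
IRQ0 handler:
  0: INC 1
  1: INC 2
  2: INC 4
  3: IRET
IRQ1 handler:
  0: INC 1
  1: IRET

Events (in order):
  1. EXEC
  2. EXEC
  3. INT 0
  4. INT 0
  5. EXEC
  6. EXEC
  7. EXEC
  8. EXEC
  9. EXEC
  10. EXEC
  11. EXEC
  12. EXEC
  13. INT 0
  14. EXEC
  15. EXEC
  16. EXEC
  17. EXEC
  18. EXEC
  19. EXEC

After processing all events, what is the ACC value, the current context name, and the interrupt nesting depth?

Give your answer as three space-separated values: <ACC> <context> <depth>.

Event 1 (EXEC): [MAIN] PC=0: NOP
Event 2 (EXEC): [MAIN] PC=1: INC 1 -> ACC=1
Event 3 (INT 0): INT 0 arrives: push (MAIN, PC=2), enter IRQ0 at PC=0 (depth now 1)
Event 4 (INT 0): INT 0 arrives: push (IRQ0, PC=0), enter IRQ0 at PC=0 (depth now 2)
Event 5 (EXEC): [IRQ0] PC=0: INC 1 -> ACC=2
Event 6 (EXEC): [IRQ0] PC=1: INC 2 -> ACC=4
Event 7 (EXEC): [IRQ0] PC=2: INC 4 -> ACC=8
Event 8 (EXEC): [IRQ0] PC=3: IRET -> resume IRQ0 at PC=0 (depth now 1)
Event 9 (EXEC): [IRQ0] PC=0: INC 1 -> ACC=9
Event 10 (EXEC): [IRQ0] PC=1: INC 2 -> ACC=11
Event 11 (EXEC): [IRQ0] PC=2: INC 4 -> ACC=15
Event 12 (EXEC): [IRQ0] PC=3: IRET -> resume MAIN at PC=2 (depth now 0)
Event 13 (INT 0): INT 0 arrives: push (MAIN, PC=2), enter IRQ0 at PC=0 (depth now 1)
Event 14 (EXEC): [IRQ0] PC=0: INC 1 -> ACC=16
Event 15 (EXEC): [IRQ0] PC=1: INC 2 -> ACC=18
Event 16 (EXEC): [IRQ0] PC=2: INC 4 -> ACC=22
Event 17 (EXEC): [IRQ0] PC=3: IRET -> resume MAIN at PC=2 (depth now 0)
Event 18 (EXEC): [MAIN] PC=2: INC 2 -> ACC=24
Event 19 (EXEC): [MAIN] PC=3: HALT

Answer: 24 MAIN 0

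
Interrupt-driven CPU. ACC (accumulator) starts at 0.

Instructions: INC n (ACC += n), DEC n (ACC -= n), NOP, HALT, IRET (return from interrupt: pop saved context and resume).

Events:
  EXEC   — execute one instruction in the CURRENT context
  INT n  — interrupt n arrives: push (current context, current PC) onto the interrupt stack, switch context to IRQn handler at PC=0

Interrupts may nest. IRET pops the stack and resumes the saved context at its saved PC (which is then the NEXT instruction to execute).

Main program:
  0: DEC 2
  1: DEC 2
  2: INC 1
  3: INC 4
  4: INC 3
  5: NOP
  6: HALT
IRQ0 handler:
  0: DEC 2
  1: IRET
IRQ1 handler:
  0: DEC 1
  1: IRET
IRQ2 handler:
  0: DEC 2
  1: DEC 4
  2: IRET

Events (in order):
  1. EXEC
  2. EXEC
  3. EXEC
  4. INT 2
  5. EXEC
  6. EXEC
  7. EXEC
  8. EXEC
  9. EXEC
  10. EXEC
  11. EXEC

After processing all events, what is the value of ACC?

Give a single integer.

Event 1 (EXEC): [MAIN] PC=0: DEC 2 -> ACC=-2
Event 2 (EXEC): [MAIN] PC=1: DEC 2 -> ACC=-4
Event 3 (EXEC): [MAIN] PC=2: INC 1 -> ACC=-3
Event 4 (INT 2): INT 2 arrives: push (MAIN, PC=3), enter IRQ2 at PC=0 (depth now 1)
Event 5 (EXEC): [IRQ2] PC=0: DEC 2 -> ACC=-5
Event 6 (EXEC): [IRQ2] PC=1: DEC 4 -> ACC=-9
Event 7 (EXEC): [IRQ2] PC=2: IRET -> resume MAIN at PC=3 (depth now 0)
Event 8 (EXEC): [MAIN] PC=3: INC 4 -> ACC=-5
Event 9 (EXEC): [MAIN] PC=4: INC 3 -> ACC=-2
Event 10 (EXEC): [MAIN] PC=5: NOP
Event 11 (EXEC): [MAIN] PC=6: HALT

Answer: -2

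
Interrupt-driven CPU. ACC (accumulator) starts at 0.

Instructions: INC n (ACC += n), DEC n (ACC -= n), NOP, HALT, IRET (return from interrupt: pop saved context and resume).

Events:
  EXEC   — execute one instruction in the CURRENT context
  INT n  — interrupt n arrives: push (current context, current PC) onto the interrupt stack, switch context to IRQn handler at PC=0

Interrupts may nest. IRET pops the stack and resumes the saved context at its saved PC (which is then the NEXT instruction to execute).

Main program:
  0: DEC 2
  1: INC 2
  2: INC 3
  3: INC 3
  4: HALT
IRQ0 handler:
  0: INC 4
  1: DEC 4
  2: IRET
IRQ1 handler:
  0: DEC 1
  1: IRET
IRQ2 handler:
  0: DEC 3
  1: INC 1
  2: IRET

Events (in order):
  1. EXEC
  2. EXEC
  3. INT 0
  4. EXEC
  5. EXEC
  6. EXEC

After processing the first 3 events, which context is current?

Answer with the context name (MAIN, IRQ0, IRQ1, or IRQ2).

Event 1 (EXEC): [MAIN] PC=0: DEC 2 -> ACC=-2
Event 2 (EXEC): [MAIN] PC=1: INC 2 -> ACC=0
Event 3 (INT 0): INT 0 arrives: push (MAIN, PC=2), enter IRQ0 at PC=0 (depth now 1)

Answer: IRQ0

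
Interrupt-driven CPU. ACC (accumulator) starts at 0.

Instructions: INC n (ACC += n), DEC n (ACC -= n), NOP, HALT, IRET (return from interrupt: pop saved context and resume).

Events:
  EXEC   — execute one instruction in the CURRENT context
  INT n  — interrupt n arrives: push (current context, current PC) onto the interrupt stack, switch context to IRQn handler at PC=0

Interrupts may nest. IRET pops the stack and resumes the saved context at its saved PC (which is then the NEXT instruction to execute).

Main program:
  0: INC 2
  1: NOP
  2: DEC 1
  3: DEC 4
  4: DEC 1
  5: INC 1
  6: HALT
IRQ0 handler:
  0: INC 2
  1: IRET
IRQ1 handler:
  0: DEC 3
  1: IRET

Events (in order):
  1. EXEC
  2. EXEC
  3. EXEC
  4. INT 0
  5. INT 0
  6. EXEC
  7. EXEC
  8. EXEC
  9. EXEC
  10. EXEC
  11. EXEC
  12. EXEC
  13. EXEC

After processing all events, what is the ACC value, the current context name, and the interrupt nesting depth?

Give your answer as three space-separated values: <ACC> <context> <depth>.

Answer: 1 MAIN 0

Derivation:
Event 1 (EXEC): [MAIN] PC=0: INC 2 -> ACC=2
Event 2 (EXEC): [MAIN] PC=1: NOP
Event 3 (EXEC): [MAIN] PC=2: DEC 1 -> ACC=1
Event 4 (INT 0): INT 0 arrives: push (MAIN, PC=3), enter IRQ0 at PC=0 (depth now 1)
Event 5 (INT 0): INT 0 arrives: push (IRQ0, PC=0), enter IRQ0 at PC=0 (depth now 2)
Event 6 (EXEC): [IRQ0] PC=0: INC 2 -> ACC=3
Event 7 (EXEC): [IRQ0] PC=1: IRET -> resume IRQ0 at PC=0 (depth now 1)
Event 8 (EXEC): [IRQ0] PC=0: INC 2 -> ACC=5
Event 9 (EXEC): [IRQ0] PC=1: IRET -> resume MAIN at PC=3 (depth now 0)
Event 10 (EXEC): [MAIN] PC=3: DEC 4 -> ACC=1
Event 11 (EXEC): [MAIN] PC=4: DEC 1 -> ACC=0
Event 12 (EXEC): [MAIN] PC=5: INC 1 -> ACC=1
Event 13 (EXEC): [MAIN] PC=6: HALT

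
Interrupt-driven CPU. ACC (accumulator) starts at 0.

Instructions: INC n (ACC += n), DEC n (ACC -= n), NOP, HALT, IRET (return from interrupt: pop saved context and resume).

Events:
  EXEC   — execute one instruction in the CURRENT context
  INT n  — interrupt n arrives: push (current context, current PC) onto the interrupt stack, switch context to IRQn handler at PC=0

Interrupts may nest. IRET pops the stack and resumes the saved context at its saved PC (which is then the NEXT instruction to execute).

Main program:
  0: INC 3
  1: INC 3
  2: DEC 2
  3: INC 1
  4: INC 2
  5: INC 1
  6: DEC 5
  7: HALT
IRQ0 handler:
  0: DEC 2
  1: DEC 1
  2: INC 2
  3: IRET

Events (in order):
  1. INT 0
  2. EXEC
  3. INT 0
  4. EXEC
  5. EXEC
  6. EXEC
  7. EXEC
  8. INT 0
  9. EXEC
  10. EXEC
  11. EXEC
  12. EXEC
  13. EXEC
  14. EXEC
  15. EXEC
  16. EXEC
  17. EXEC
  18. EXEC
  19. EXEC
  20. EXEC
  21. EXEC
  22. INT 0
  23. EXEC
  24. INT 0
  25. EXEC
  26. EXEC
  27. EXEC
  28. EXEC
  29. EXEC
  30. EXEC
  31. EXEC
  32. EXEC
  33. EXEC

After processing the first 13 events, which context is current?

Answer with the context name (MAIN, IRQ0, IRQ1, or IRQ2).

Event 1 (INT 0): INT 0 arrives: push (MAIN, PC=0), enter IRQ0 at PC=0 (depth now 1)
Event 2 (EXEC): [IRQ0] PC=0: DEC 2 -> ACC=-2
Event 3 (INT 0): INT 0 arrives: push (IRQ0, PC=1), enter IRQ0 at PC=0 (depth now 2)
Event 4 (EXEC): [IRQ0] PC=0: DEC 2 -> ACC=-4
Event 5 (EXEC): [IRQ0] PC=1: DEC 1 -> ACC=-5
Event 6 (EXEC): [IRQ0] PC=2: INC 2 -> ACC=-3
Event 7 (EXEC): [IRQ0] PC=3: IRET -> resume IRQ0 at PC=1 (depth now 1)
Event 8 (INT 0): INT 0 arrives: push (IRQ0, PC=1), enter IRQ0 at PC=0 (depth now 2)
Event 9 (EXEC): [IRQ0] PC=0: DEC 2 -> ACC=-5
Event 10 (EXEC): [IRQ0] PC=1: DEC 1 -> ACC=-6
Event 11 (EXEC): [IRQ0] PC=2: INC 2 -> ACC=-4
Event 12 (EXEC): [IRQ0] PC=3: IRET -> resume IRQ0 at PC=1 (depth now 1)
Event 13 (EXEC): [IRQ0] PC=1: DEC 1 -> ACC=-5

Answer: IRQ0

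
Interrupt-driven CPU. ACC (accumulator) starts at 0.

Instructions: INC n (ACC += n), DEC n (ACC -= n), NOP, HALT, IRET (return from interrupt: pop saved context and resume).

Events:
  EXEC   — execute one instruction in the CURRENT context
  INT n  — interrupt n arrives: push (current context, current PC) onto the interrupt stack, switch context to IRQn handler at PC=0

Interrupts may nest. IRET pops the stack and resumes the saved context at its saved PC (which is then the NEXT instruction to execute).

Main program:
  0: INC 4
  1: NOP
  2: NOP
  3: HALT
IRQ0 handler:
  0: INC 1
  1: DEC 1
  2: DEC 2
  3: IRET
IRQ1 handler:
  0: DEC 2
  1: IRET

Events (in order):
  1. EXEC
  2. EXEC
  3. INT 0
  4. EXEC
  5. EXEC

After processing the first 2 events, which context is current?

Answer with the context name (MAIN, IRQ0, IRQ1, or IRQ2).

Answer: MAIN

Derivation:
Event 1 (EXEC): [MAIN] PC=0: INC 4 -> ACC=4
Event 2 (EXEC): [MAIN] PC=1: NOP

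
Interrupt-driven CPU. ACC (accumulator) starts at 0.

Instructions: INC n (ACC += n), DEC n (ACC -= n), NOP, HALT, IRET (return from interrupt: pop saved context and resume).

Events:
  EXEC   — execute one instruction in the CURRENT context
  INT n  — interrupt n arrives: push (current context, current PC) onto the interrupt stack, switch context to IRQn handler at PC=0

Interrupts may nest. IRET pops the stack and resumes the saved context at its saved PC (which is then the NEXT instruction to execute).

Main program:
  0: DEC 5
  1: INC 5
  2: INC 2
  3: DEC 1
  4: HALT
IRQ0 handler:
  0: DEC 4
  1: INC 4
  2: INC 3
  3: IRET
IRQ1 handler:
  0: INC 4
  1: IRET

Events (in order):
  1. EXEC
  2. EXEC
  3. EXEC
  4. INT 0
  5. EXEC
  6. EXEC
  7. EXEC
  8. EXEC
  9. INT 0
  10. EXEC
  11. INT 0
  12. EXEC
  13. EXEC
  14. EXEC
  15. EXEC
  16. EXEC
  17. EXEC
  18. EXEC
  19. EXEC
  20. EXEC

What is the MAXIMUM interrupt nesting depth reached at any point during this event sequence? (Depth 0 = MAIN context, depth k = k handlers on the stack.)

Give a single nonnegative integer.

Answer: 2

Derivation:
Event 1 (EXEC): [MAIN] PC=0: DEC 5 -> ACC=-5 [depth=0]
Event 2 (EXEC): [MAIN] PC=1: INC 5 -> ACC=0 [depth=0]
Event 3 (EXEC): [MAIN] PC=2: INC 2 -> ACC=2 [depth=0]
Event 4 (INT 0): INT 0 arrives: push (MAIN, PC=3), enter IRQ0 at PC=0 (depth now 1) [depth=1]
Event 5 (EXEC): [IRQ0] PC=0: DEC 4 -> ACC=-2 [depth=1]
Event 6 (EXEC): [IRQ0] PC=1: INC 4 -> ACC=2 [depth=1]
Event 7 (EXEC): [IRQ0] PC=2: INC 3 -> ACC=5 [depth=1]
Event 8 (EXEC): [IRQ0] PC=3: IRET -> resume MAIN at PC=3 (depth now 0) [depth=0]
Event 9 (INT 0): INT 0 arrives: push (MAIN, PC=3), enter IRQ0 at PC=0 (depth now 1) [depth=1]
Event 10 (EXEC): [IRQ0] PC=0: DEC 4 -> ACC=1 [depth=1]
Event 11 (INT 0): INT 0 arrives: push (IRQ0, PC=1), enter IRQ0 at PC=0 (depth now 2) [depth=2]
Event 12 (EXEC): [IRQ0] PC=0: DEC 4 -> ACC=-3 [depth=2]
Event 13 (EXEC): [IRQ0] PC=1: INC 4 -> ACC=1 [depth=2]
Event 14 (EXEC): [IRQ0] PC=2: INC 3 -> ACC=4 [depth=2]
Event 15 (EXEC): [IRQ0] PC=3: IRET -> resume IRQ0 at PC=1 (depth now 1) [depth=1]
Event 16 (EXEC): [IRQ0] PC=1: INC 4 -> ACC=8 [depth=1]
Event 17 (EXEC): [IRQ0] PC=2: INC 3 -> ACC=11 [depth=1]
Event 18 (EXEC): [IRQ0] PC=3: IRET -> resume MAIN at PC=3 (depth now 0) [depth=0]
Event 19 (EXEC): [MAIN] PC=3: DEC 1 -> ACC=10 [depth=0]
Event 20 (EXEC): [MAIN] PC=4: HALT [depth=0]
Max depth observed: 2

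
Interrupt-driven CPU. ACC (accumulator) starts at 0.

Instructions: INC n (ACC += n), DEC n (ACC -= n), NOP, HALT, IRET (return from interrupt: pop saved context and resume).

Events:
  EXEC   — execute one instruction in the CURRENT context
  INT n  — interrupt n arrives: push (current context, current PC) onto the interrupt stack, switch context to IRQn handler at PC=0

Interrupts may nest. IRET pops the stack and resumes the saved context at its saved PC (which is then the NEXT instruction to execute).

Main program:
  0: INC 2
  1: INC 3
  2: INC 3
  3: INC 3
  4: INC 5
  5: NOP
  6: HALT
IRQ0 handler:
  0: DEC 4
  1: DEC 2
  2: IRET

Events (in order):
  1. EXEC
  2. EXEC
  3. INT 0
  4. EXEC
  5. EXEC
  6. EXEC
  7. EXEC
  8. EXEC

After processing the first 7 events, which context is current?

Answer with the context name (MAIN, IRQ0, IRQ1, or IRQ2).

Answer: MAIN

Derivation:
Event 1 (EXEC): [MAIN] PC=0: INC 2 -> ACC=2
Event 2 (EXEC): [MAIN] PC=1: INC 3 -> ACC=5
Event 3 (INT 0): INT 0 arrives: push (MAIN, PC=2), enter IRQ0 at PC=0 (depth now 1)
Event 4 (EXEC): [IRQ0] PC=0: DEC 4 -> ACC=1
Event 5 (EXEC): [IRQ0] PC=1: DEC 2 -> ACC=-1
Event 6 (EXEC): [IRQ0] PC=2: IRET -> resume MAIN at PC=2 (depth now 0)
Event 7 (EXEC): [MAIN] PC=2: INC 3 -> ACC=2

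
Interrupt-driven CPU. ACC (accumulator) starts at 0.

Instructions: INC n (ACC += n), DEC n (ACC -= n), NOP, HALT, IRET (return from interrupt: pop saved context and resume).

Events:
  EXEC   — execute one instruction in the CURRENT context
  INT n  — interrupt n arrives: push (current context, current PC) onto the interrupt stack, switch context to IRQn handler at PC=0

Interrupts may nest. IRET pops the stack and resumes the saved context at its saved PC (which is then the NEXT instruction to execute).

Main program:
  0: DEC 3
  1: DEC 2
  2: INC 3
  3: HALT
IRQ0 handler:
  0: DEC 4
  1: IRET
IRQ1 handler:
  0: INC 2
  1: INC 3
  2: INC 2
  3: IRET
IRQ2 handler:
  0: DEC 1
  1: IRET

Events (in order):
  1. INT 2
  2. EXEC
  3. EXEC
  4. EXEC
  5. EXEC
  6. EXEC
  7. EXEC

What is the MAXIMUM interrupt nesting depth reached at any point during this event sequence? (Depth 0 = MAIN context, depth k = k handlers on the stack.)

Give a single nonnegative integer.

Answer: 1

Derivation:
Event 1 (INT 2): INT 2 arrives: push (MAIN, PC=0), enter IRQ2 at PC=0 (depth now 1) [depth=1]
Event 2 (EXEC): [IRQ2] PC=0: DEC 1 -> ACC=-1 [depth=1]
Event 3 (EXEC): [IRQ2] PC=1: IRET -> resume MAIN at PC=0 (depth now 0) [depth=0]
Event 4 (EXEC): [MAIN] PC=0: DEC 3 -> ACC=-4 [depth=0]
Event 5 (EXEC): [MAIN] PC=1: DEC 2 -> ACC=-6 [depth=0]
Event 6 (EXEC): [MAIN] PC=2: INC 3 -> ACC=-3 [depth=0]
Event 7 (EXEC): [MAIN] PC=3: HALT [depth=0]
Max depth observed: 1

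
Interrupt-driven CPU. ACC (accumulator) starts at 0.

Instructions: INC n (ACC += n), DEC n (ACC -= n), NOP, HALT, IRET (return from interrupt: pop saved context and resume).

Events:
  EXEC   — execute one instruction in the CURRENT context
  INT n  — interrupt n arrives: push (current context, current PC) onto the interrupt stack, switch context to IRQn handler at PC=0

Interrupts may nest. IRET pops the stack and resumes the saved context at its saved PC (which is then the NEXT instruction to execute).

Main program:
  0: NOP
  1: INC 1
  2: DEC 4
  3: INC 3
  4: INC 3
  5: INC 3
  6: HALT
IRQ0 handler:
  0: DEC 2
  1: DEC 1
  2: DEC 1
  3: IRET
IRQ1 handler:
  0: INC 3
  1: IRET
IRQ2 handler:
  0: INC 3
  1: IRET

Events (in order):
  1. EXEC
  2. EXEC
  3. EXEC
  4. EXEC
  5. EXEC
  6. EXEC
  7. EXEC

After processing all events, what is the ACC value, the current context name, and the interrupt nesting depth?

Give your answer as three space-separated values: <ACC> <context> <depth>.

Event 1 (EXEC): [MAIN] PC=0: NOP
Event 2 (EXEC): [MAIN] PC=1: INC 1 -> ACC=1
Event 3 (EXEC): [MAIN] PC=2: DEC 4 -> ACC=-3
Event 4 (EXEC): [MAIN] PC=3: INC 3 -> ACC=0
Event 5 (EXEC): [MAIN] PC=4: INC 3 -> ACC=3
Event 6 (EXEC): [MAIN] PC=5: INC 3 -> ACC=6
Event 7 (EXEC): [MAIN] PC=6: HALT

Answer: 6 MAIN 0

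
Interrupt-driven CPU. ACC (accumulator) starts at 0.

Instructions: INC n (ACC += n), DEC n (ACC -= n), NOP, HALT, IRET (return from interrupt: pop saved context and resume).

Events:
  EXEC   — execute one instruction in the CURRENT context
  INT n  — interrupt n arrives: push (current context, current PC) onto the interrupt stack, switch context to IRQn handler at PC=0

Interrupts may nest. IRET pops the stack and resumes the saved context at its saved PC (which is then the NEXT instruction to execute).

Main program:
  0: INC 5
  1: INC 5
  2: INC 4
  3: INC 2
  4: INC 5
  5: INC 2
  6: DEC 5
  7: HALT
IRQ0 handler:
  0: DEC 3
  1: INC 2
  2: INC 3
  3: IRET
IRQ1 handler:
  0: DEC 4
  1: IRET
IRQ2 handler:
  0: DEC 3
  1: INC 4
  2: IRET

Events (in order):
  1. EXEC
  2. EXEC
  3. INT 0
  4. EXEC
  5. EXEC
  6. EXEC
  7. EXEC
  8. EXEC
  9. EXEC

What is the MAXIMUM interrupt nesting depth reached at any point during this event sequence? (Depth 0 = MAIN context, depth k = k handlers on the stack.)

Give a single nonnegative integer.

Answer: 1

Derivation:
Event 1 (EXEC): [MAIN] PC=0: INC 5 -> ACC=5 [depth=0]
Event 2 (EXEC): [MAIN] PC=1: INC 5 -> ACC=10 [depth=0]
Event 3 (INT 0): INT 0 arrives: push (MAIN, PC=2), enter IRQ0 at PC=0 (depth now 1) [depth=1]
Event 4 (EXEC): [IRQ0] PC=0: DEC 3 -> ACC=7 [depth=1]
Event 5 (EXEC): [IRQ0] PC=1: INC 2 -> ACC=9 [depth=1]
Event 6 (EXEC): [IRQ0] PC=2: INC 3 -> ACC=12 [depth=1]
Event 7 (EXEC): [IRQ0] PC=3: IRET -> resume MAIN at PC=2 (depth now 0) [depth=0]
Event 8 (EXEC): [MAIN] PC=2: INC 4 -> ACC=16 [depth=0]
Event 9 (EXEC): [MAIN] PC=3: INC 2 -> ACC=18 [depth=0]
Max depth observed: 1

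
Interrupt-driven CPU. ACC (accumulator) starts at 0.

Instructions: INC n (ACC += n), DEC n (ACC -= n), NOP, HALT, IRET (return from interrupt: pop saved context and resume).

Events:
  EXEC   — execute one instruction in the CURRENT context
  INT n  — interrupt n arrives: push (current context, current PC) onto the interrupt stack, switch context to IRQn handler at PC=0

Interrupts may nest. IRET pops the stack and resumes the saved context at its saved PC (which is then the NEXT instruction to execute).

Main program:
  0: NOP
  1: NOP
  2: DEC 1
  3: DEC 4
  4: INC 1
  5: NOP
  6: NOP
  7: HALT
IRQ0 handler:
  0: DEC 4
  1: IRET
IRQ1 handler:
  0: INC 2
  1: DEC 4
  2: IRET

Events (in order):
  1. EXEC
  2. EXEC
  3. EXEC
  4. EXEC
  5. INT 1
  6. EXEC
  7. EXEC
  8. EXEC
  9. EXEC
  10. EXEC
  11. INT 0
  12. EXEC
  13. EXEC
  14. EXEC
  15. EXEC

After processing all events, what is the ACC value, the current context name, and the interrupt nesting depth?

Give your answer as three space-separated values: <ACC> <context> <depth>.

Event 1 (EXEC): [MAIN] PC=0: NOP
Event 2 (EXEC): [MAIN] PC=1: NOP
Event 3 (EXEC): [MAIN] PC=2: DEC 1 -> ACC=-1
Event 4 (EXEC): [MAIN] PC=3: DEC 4 -> ACC=-5
Event 5 (INT 1): INT 1 arrives: push (MAIN, PC=4), enter IRQ1 at PC=0 (depth now 1)
Event 6 (EXEC): [IRQ1] PC=0: INC 2 -> ACC=-3
Event 7 (EXEC): [IRQ1] PC=1: DEC 4 -> ACC=-7
Event 8 (EXEC): [IRQ1] PC=2: IRET -> resume MAIN at PC=4 (depth now 0)
Event 9 (EXEC): [MAIN] PC=4: INC 1 -> ACC=-6
Event 10 (EXEC): [MAIN] PC=5: NOP
Event 11 (INT 0): INT 0 arrives: push (MAIN, PC=6), enter IRQ0 at PC=0 (depth now 1)
Event 12 (EXEC): [IRQ0] PC=0: DEC 4 -> ACC=-10
Event 13 (EXEC): [IRQ0] PC=1: IRET -> resume MAIN at PC=6 (depth now 0)
Event 14 (EXEC): [MAIN] PC=6: NOP
Event 15 (EXEC): [MAIN] PC=7: HALT

Answer: -10 MAIN 0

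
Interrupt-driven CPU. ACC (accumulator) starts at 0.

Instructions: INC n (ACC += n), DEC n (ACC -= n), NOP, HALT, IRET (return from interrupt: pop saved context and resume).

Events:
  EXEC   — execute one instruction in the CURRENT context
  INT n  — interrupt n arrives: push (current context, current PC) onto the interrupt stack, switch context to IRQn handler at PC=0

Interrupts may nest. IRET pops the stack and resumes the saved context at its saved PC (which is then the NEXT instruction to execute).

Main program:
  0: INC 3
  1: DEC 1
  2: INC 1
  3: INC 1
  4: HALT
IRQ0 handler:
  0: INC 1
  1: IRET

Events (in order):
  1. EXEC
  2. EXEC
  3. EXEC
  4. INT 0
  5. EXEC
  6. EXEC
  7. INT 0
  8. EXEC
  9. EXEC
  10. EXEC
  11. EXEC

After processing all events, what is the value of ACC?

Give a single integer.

Event 1 (EXEC): [MAIN] PC=0: INC 3 -> ACC=3
Event 2 (EXEC): [MAIN] PC=1: DEC 1 -> ACC=2
Event 3 (EXEC): [MAIN] PC=2: INC 1 -> ACC=3
Event 4 (INT 0): INT 0 arrives: push (MAIN, PC=3), enter IRQ0 at PC=0 (depth now 1)
Event 5 (EXEC): [IRQ0] PC=0: INC 1 -> ACC=4
Event 6 (EXEC): [IRQ0] PC=1: IRET -> resume MAIN at PC=3 (depth now 0)
Event 7 (INT 0): INT 0 arrives: push (MAIN, PC=3), enter IRQ0 at PC=0 (depth now 1)
Event 8 (EXEC): [IRQ0] PC=0: INC 1 -> ACC=5
Event 9 (EXEC): [IRQ0] PC=1: IRET -> resume MAIN at PC=3 (depth now 0)
Event 10 (EXEC): [MAIN] PC=3: INC 1 -> ACC=6
Event 11 (EXEC): [MAIN] PC=4: HALT

Answer: 6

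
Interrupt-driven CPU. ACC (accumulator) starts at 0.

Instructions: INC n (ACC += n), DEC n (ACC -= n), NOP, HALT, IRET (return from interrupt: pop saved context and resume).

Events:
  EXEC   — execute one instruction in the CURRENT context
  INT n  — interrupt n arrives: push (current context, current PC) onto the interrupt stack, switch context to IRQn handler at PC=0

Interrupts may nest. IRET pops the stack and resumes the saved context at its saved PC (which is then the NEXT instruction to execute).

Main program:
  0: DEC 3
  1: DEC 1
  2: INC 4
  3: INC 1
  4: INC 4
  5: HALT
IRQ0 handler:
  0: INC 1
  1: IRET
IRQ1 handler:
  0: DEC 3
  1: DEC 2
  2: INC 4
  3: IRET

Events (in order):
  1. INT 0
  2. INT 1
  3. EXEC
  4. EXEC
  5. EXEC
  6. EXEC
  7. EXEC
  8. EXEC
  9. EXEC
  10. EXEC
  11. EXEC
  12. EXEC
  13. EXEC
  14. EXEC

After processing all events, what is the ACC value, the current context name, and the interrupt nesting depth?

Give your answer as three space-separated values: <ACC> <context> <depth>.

Answer: 5 MAIN 0

Derivation:
Event 1 (INT 0): INT 0 arrives: push (MAIN, PC=0), enter IRQ0 at PC=0 (depth now 1)
Event 2 (INT 1): INT 1 arrives: push (IRQ0, PC=0), enter IRQ1 at PC=0 (depth now 2)
Event 3 (EXEC): [IRQ1] PC=0: DEC 3 -> ACC=-3
Event 4 (EXEC): [IRQ1] PC=1: DEC 2 -> ACC=-5
Event 5 (EXEC): [IRQ1] PC=2: INC 4 -> ACC=-1
Event 6 (EXEC): [IRQ1] PC=3: IRET -> resume IRQ0 at PC=0 (depth now 1)
Event 7 (EXEC): [IRQ0] PC=0: INC 1 -> ACC=0
Event 8 (EXEC): [IRQ0] PC=1: IRET -> resume MAIN at PC=0 (depth now 0)
Event 9 (EXEC): [MAIN] PC=0: DEC 3 -> ACC=-3
Event 10 (EXEC): [MAIN] PC=1: DEC 1 -> ACC=-4
Event 11 (EXEC): [MAIN] PC=2: INC 4 -> ACC=0
Event 12 (EXEC): [MAIN] PC=3: INC 1 -> ACC=1
Event 13 (EXEC): [MAIN] PC=4: INC 4 -> ACC=5
Event 14 (EXEC): [MAIN] PC=5: HALT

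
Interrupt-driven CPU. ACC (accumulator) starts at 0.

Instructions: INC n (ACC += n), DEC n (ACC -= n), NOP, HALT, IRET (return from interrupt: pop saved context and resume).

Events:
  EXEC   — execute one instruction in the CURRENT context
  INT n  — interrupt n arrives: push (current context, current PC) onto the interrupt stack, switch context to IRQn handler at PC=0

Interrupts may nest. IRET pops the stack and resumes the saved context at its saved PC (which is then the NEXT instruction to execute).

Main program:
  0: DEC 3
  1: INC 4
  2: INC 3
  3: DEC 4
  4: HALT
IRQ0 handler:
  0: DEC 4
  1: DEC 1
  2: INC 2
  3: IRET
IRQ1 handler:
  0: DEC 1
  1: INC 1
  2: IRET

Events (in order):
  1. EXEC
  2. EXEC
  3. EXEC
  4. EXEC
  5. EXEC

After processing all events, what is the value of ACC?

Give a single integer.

Event 1 (EXEC): [MAIN] PC=0: DEC 3 -> ACC=-3
Event 2 (EXEC): [MAIN] PC=1: INC 4 -> ACC=1
Event 3 (EXEC): [MAIN] PC=2: INC 3 -> ACC=4
Event 4 (EXEC): [MAIN] PC=3: DEC 4 -> ACC=0
Event 5 (EXEC): [MAIN] PC=4: HALT

Answer: 0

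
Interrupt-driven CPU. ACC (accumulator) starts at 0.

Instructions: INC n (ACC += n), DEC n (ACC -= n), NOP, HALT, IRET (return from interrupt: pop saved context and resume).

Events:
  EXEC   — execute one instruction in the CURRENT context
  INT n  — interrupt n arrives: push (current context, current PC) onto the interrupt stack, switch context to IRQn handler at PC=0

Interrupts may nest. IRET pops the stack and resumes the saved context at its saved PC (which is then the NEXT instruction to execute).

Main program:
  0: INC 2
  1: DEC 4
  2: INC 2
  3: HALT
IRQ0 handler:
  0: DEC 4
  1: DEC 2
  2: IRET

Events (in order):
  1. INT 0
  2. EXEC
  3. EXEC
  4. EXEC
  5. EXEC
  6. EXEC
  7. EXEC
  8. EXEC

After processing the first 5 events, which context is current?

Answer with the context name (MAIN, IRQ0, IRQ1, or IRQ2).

Event 1 (INT 0): INT 0 arrives: push (MAIN, PC=0), enter IRQ0 at PC=0 (depth now 1)
Event 2 (EXEC): [IRQ0] PC=0: DEC 4 -> ACC=-4
Event 3 (EXEC): [IRQ0] PC=1: DEC 2 -> ACC=-6
Event 4 (EXEC): [IRQ0] PC=2: IRET -> resume MAIN at PC=0 (depth now 0)
Event 5 (EXEC): [MAIN] PC=0: INC 2 -> ACC=-4

Answer: MAIN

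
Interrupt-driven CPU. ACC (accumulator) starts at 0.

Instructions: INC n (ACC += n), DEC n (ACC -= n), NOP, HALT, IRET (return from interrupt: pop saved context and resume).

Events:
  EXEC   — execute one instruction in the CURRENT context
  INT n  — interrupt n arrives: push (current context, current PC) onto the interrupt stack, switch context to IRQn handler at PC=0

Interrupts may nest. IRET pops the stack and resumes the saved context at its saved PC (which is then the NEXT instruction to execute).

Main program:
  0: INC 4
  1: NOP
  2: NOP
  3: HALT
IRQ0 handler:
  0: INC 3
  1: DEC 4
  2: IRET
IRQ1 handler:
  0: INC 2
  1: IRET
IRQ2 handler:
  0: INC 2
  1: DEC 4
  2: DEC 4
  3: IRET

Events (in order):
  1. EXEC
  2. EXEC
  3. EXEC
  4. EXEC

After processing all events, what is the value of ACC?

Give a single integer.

Answer: 4

Derivation:
Event 1 (EXEC): [MAIN] PC=0: INC 4 -> ACC=4
Event 2 (EXEC): [MAIN] PC=1: NOP
Event 3 (EXEC): [MAIN] PC=2: NOP
Event 4 (EXEC): [MAIN] PC=3: HALT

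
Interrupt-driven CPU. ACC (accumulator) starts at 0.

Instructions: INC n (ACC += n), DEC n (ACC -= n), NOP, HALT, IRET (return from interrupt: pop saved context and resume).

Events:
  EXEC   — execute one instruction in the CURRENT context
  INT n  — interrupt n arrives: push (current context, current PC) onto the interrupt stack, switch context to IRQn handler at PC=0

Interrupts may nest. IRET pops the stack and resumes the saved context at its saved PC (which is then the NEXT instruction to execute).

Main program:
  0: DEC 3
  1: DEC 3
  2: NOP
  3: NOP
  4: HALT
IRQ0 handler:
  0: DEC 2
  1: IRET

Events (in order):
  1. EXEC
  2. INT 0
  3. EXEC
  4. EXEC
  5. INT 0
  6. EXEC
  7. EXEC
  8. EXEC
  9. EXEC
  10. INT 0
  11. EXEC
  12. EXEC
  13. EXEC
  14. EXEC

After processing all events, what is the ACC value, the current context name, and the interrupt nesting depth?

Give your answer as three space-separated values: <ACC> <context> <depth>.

Answer: -12 MAIN 0

Derivation:
Event 1 (EXEC): [MAIN] PC=0: DEC 3 -> ACC=-3
Event 2 (INT 0): INT 0 arrives: push (MAIN, PC=1), enter IRQ0 at PC=0 (depth now 1)
Event 3 (EXEC): [IRQ0] PC=0: DEC 2 -> ACC=-5
Event 4 (EXEC): [IRQ0] PC=1: IRET -> resume MAIN at PC=1 (depth now 0)
Event 5 (INT 0): INT 0 arrives: push (MAIN, PC=1), enter IRQ0 at PC=0 (depth now 1)
Event 6 (EXEC): [IRQ0] PC=0: DEC 2 -> ACC=-7
Event 7 (EXEC): [IRQ0] PC=1: IRET -> resume MAIN at PC=1 (depth now 0)
Event 8 (EXEC): [MAIN] PC=1: DEC 3 -> ACC=-10
Event 9 (EXEC): [MAIN] PC=2: NOP
Event 10 (INT 0): INT 0 arrives: push (MAIN, PC=3), enter IRQ0 at PC=0 (depth now 1)
Event 11 (EXEC): [IRQ0] PC=0: DEC 2 -> ACC=-12
Event 12 (EXEC): [IRQ0] PC=1: IRET -> resume MAIN at PC=3 (depth now 0)
Event 13 (EXEC): [MAIN] PC=3: NOP
Event 14 (EXEC): [MAIN] PC=4: HALT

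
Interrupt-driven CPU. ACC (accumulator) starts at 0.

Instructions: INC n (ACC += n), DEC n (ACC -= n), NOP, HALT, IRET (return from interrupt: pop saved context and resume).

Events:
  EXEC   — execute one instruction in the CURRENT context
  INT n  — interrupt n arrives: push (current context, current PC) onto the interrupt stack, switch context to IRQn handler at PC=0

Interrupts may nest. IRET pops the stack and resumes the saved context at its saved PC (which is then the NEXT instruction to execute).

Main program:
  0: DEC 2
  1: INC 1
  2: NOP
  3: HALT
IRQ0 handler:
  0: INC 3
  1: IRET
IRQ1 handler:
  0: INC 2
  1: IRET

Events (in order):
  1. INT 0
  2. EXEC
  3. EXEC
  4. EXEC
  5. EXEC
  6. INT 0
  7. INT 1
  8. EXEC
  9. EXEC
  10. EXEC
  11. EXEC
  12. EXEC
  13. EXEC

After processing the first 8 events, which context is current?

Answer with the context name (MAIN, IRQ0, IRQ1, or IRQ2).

Answer: IRQ1

Derivation:
Event 1 (INT 0): INT 0 arrives: push (MAIN, PC=0), enter IRQ0 at PC=0 (depth now 1)
Event 2 (EXEC): [IRQ0] PC=0: INC 3 -> ACC=3
Event 3 (EXEC): [IRQ0] PC=1: IRET -> resume MAIN at PC=0 (depth now 0)
Event 4 (EXEC): [MAIN] PC=0: DEC 2 -> ACC=1
Event 5 (EXEC): [MAIN] PC=1: INC 1 -> ACC=2
Event 6 (INT 0): INT 0 arrives: push (MAIN, PC=2), enter IRQ0 at PC=0 (depth now 1)
Event 7 (INT 1): INT 1 arrives: push (IRQ0, PC=0), enter IRQ1 at PC=0 (depth now 2)
Event 8 (EXEC): [IRQ1] PC=0: INC 2 -> ACC=4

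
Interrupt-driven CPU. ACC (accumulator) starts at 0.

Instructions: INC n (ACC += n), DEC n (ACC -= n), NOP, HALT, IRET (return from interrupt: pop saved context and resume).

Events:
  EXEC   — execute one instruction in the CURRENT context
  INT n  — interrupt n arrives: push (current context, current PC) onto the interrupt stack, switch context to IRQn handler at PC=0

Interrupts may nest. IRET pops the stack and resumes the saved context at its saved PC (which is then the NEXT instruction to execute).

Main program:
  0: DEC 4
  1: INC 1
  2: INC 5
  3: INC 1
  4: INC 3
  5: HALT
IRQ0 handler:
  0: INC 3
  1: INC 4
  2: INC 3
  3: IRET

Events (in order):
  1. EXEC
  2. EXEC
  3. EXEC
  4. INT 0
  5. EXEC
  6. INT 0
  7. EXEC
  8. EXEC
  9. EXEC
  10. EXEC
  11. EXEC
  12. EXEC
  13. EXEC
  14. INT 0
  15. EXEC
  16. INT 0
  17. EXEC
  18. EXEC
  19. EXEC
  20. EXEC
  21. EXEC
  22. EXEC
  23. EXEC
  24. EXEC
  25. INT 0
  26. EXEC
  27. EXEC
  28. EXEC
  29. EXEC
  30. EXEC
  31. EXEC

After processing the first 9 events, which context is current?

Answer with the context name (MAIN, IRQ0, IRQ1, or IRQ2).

Event 1 (EXEC): [MAIN] PC=0: DEC 4 -> ACC=-4
Event 2 (EXEC): [MAIN] PC=1: INC 1 -> ACC=-3
Event 3 (EXEC): [MAIN] PC=2: INC 5 -> ACC=2
Event 4 (INT 0): INT 0 arrives: push (MAIN, PC=3), enter IRQ0 at PC=0 (depth now 1)
Event 5 (EXEC): [IRQ0] PC=0: INC 3 -> ACC=5
Event 6 (INT 0): INT 0 arrives: push (IRQ0, PC=1), enter IRQ0 at PC=0 (depth now 2)
Event 7 (EXEC): [IRQ0] PC=0: INC 3 -> ACC=8
Event 8 (EXEC): [IRQ0] PC=1: INC 4 -> ACC=12
Event 9 (EXEC): [IRQ0] PC=2: INC 3 -> ACC=15

Answer: IRQ0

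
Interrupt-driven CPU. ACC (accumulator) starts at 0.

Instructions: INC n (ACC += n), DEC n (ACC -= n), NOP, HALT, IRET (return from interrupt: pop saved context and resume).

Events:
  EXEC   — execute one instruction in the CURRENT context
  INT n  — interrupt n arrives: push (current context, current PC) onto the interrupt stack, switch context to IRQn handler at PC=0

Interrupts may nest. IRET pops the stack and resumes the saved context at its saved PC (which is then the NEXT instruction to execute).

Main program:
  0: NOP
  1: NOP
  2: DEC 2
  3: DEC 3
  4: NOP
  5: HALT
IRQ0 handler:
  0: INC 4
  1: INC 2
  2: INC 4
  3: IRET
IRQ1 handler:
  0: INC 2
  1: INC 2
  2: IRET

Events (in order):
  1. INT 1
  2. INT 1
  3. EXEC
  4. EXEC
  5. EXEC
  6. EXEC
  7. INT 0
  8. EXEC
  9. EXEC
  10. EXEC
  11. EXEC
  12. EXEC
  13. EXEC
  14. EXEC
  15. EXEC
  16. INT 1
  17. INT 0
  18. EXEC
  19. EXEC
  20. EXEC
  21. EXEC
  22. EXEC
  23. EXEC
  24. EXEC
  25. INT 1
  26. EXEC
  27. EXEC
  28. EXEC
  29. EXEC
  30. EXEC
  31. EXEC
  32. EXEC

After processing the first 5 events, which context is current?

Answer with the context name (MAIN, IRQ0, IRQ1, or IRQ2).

Answer: IRQ1

Derivation:
Event 1 (INT 1): INT 1 arrives: push (MAIN, PC=0), enter IRQ1 at PC=0 (depth now 1)
Event 2 (INT 1): INT 1 arrives: push (IRQ1, PC=0), enter IRQ1 at PC=0 (depth now 2)
Event 3 (EXEC): [IRQ1] PC=0: INC 2 -> ACC=2
Event 4 (EXEC): [IRQ1] PC=1: INC 2 -> ACC=4
Event 5 (EXEC): [IRQ1] PC=2: IRET -> resume IRQ1 at PC=0 (depth now 1)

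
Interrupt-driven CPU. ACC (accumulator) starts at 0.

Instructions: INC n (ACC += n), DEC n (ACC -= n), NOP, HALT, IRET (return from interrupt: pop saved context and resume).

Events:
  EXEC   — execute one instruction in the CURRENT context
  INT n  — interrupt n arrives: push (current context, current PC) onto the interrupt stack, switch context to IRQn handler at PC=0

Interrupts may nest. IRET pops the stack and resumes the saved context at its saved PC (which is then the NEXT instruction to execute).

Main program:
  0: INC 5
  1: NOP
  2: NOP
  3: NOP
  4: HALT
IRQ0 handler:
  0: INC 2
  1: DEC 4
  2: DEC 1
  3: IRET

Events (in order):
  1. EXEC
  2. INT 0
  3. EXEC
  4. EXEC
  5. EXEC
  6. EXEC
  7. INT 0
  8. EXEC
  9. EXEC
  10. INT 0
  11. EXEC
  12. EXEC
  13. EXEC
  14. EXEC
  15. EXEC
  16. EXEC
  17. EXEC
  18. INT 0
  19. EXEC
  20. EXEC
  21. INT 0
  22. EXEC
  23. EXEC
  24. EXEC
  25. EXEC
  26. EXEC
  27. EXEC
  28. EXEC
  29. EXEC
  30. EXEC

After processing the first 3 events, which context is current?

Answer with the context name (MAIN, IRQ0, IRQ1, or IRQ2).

Answer: IRQ0

Derivation:
Event 1 (EXEC): [MAIN] PC=0: INC 5 -> ACC=5
Event 2 (INT 0): INT 0 arrives: push (MAIN, PC=1), enter IRQ0 at PC=0 (depth now 1)
Event 3 (EXEC): [IRQ0] PC=0: INC 2 -> ACC=7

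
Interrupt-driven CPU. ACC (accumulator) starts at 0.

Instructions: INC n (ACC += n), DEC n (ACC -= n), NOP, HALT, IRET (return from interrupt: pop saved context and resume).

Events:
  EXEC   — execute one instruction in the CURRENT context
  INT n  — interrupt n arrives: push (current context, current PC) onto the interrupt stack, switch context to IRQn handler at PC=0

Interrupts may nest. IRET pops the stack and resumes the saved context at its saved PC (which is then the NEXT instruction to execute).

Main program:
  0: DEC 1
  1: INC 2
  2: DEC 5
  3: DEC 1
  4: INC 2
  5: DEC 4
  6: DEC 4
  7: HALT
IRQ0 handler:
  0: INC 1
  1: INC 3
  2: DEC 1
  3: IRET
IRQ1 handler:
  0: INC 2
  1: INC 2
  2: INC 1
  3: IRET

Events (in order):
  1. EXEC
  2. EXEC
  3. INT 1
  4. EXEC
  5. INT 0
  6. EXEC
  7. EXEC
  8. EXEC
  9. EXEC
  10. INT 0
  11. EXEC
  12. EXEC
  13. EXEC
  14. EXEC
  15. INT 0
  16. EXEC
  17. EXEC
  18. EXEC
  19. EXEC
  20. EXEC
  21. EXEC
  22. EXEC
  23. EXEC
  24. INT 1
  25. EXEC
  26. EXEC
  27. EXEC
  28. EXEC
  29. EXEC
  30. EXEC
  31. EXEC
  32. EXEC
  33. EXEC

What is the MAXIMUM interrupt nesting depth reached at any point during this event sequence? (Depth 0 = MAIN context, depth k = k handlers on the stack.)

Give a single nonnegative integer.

Answer: 2

Derivation:
Event 1 (EXEC): [MAIN] PC=0: DEC 1 -> ACC=-1 [depth=0]
Event 2 (EXEC): [MAIN] PC=1: INC 2 -> ACC=1 [depth=0]
Event 3 (INT 1): INT 1 arrives: push (MAIN, PC=2), enter IRQ1 at PC=0 (depth now 1) [depth=1]
Event 4 (EXEC): [IRQ1] PC=0: INC 2 -> ACC=3 [depth=1]
Event 5 (INT 0): INT 0 arrives: push (IRQ1, PC=1), enter IRQ0 at PC=0 (depth now 2) [depth=2]
Event 6 (EXEC): [IRQ0] PC=0: INC 1 -> ACC=4 [depth=2]
Event 7 (EXEC): [IRQ0] PC=1: INC 3 -> ACC=7 [depth=2]
Event 8 (EXEC): [IRQ0] PC=2: DEC 1 -> ACC=6 [depth=2]
Event 9 (EXEC): [IRQ0] PC=3: IRET -> resume IRQ1 at PC=1 (depth now 1) [depth=1]
Event 10 (INT 0): INT 0 arrives: push (IRQ1, PC=1), enter IRQ0 at PC=0 (depth now 2) [depth=2]
Event 11 (EXEC): [IRQ0] PC=0: INC 1 -> ACC=7 [depth=2]
Event 12 (EXEC): [IRQ0] PC=1: INC 3 -> ACC=10 [depth=2]
Event 13 (EXEC): [IRQ0] PC=2: DEC 1 -> ACC=9 [depth=2]
Event 14 (EXEC): [IRQ0] PC=3: IRET -> resume IRQ1 at PC=1 (depth now 1) [depth=1]
Event 15 (INT 0): INT 0 arrives: push (IRQ1, PC=1), enter IRQ0 at PC=0 (depth now 2) [depth=2]
Event 16 (EXEC): [IRQ0] PC=0: INC 1 -> ACC=10 [depth=2]
Event 17 (EXEC): [IRQ0] PC=1: INC 3 -> ACC=13 [depth=2]
Event 18 (EXEC): [IRQ0] PC=2: DEC 1 -> ACC=12 [depth=2]
Event 19 (EXEC): [IRQ0] PC=3: IRET -> resume IRQ1 at PC=1 (depth now 1) [depth=1]
Event 20 (EXEC): [IRQ1] PC=1: INC 2 -> ACC=14 [depth=1]
Event 21 (EXEC): [IRQ1] PC=2: INC 1 -> ACC=15 [depth=1]
Event 22 (EXEC): [IRQ1] PC=3: IRET -> resume MAIN at PC=2 (depth now 0) [depth=0]
Event 23 (EXEC): [MAIN] PC=2: DEC 5 -> ACC=10 [depth=0]
Event 24 (INT 1): INT 1 arrives: push (MAIN, PC=3), enter IRQ1 at PC=0 (depth now 1) [depth=1]
Event 25 (EXEC): [IRQ1] PC=0: INC 2 -> ACC=12 [depth=1]
Event 26 (EXEC): [IRQ1] PC=1: INC 2 -> ACC=14 [depth=1]
Event 27 (EXEC): [IRQ1] PC=2: INC 1 -> ACC=15 [depth=1]
Event 28 (EXEC): [IRQ1] PC=3: IRET -> resume MAIN at PC=3 (depth now 0) [depth=0]
Event 29 (EXEC): [MAIN] PC=3: DEC 1 -> ACC=14 [depth=0]
Event 30 (EXEC): [MAIN] PC=4: INC 2 -> ACC=16 [depth=0]
Event 31 (EXEC): [MAIN] PC=5: DEC 4 -> ACC=12 [depth=0]
Event 32 (EXEC): [MAIN] PC=6: DEC 4 -> ACC=8 [depth=0]
Event 33 (EXEC): [MAIN] PC=7: HALT [depth=0]
Max depth observed: 2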